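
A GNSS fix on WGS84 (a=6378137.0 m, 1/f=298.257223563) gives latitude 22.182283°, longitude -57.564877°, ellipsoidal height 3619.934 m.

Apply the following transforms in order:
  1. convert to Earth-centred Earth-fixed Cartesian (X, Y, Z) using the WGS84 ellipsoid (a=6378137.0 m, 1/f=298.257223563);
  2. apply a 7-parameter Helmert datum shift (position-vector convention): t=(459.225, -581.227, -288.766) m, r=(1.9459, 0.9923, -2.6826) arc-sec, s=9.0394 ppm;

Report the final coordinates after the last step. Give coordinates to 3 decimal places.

X=3171434.014 m, Y=-4990621.947 m, Z=2394152.822 m

start: φ=22.182283°, λ=-57.564877°, h=3619.934 m
→ ECEF (a=6378137.000, f=1/298.257223563): X=3170999.5034, Y=-4989931.7836, Z=2394482.2738
→ Helmert 7p (PV): X=3171434.0141, Y=-4990621.9475, Z=2394152.8219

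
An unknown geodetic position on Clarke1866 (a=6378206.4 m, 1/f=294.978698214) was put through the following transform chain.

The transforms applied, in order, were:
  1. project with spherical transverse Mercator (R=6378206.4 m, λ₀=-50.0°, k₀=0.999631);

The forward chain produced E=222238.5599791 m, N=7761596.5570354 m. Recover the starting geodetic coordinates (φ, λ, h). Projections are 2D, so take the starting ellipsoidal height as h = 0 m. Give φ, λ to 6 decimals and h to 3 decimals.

φ=69.654505°, λ=-44.248548°, h=0.000 m

start: E=222238.5600, N=7761596.5570 m
→ tm⁻¹: φ=69.65450500°, λ=-44.24854800°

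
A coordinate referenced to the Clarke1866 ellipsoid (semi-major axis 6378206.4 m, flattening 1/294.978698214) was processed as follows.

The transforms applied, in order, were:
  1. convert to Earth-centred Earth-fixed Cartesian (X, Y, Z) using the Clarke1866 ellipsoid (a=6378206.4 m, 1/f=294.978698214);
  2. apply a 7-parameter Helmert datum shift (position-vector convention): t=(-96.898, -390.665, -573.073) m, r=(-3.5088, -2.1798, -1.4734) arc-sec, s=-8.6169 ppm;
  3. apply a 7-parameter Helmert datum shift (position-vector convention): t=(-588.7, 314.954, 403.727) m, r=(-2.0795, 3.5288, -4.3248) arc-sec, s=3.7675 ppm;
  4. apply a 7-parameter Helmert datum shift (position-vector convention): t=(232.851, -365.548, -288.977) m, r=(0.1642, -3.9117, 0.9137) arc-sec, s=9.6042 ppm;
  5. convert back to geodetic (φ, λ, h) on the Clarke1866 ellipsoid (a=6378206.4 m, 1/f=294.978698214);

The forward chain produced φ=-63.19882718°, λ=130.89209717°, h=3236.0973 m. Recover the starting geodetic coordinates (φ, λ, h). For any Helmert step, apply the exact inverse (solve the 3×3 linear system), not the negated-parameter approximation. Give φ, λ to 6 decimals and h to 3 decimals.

φ=-63.195078°, λ=130.880040°, h=2813.048 m

start: φ=-63.198827°, λ=130.892097°, h=3236.097 m
→ ECEF (a=6378206.400, f=1/294.978698214): X=-1888725.5784, Y=2181012.2434, Z=-5672699.9658
→ Helmert⁻¹: X=-1889038.1973, Y=2181360.6936, Z=-5672322.4223
→ Helmert⁻¹: X=-1888391.0638, Y=2181055.1189, Z=-5672715.0954
→ Helmert⁻¹: X=-1888385.9635, Y=2181547.5816, Z=-5672133.8321
→ geod (Bowring, a=6378206.400): φ=-63.19507800°, λ=130.88004000°, h=2813.0480 m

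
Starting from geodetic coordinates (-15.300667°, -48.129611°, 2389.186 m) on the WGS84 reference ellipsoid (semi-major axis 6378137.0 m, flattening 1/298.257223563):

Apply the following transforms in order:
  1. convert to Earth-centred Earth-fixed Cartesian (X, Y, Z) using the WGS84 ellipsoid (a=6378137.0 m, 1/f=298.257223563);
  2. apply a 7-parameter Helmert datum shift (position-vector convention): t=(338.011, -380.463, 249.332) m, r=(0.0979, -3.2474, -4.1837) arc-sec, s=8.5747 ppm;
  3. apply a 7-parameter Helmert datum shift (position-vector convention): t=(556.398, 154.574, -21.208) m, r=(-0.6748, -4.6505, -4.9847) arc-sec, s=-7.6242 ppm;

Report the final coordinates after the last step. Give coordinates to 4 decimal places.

start: φ=-15.300667°, λ=-48.129611°, h=2389.186 m
→ ECEF (a=6378137.000, f=1/298.257223563): X=4108674.2921, Y=-4583956.0606, Z=-1672843.1126
→ Helmert 7p (PV): X=4108980.8931, Y=-4584458.3732, Z=-1672545.6136
→ Helmert 7p (PV): X=4109432.8833, Y=-4584373.6171, Z=-1672446.4303

X=4109432.8833 m, Y=-4584373.6171 m, Z=-1672446.4303 m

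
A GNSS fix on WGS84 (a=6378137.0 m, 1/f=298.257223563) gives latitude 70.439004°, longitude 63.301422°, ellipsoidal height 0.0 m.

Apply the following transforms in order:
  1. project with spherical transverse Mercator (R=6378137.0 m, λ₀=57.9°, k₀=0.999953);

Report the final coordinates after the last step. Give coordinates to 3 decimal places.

E=201074.943 m, N=7849804.539 m

start: φ=70.439004°, λ=63.301422°, h=0.000 m
→ tm (R=6378137.0, λ₀=57.9°): E=201074.9425, N=7849804.5387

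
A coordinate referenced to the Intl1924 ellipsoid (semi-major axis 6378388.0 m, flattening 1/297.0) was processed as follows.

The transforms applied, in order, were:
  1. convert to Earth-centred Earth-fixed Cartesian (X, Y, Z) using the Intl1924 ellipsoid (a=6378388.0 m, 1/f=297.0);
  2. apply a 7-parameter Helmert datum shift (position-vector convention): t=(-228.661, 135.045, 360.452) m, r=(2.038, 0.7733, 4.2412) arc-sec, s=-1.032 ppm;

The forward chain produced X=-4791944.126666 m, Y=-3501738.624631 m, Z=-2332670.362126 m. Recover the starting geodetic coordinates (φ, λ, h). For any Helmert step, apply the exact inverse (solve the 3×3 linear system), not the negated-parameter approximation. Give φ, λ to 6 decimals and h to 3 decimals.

start: X=-4791944.1267, Y=-3501738.6246, Z=-2332670.3621 m
→ Helmert⁻¹: X=-4791783.6679, Y=-3501801.8067, Z=-2333016.5870
→ geod (Bowring, a=6378388.000): φ=-21.59152200°, λ=-143.84092800°, h=1549.5330 m

φ=-21.591522°, λ=-143.840928°, h=1549.533 m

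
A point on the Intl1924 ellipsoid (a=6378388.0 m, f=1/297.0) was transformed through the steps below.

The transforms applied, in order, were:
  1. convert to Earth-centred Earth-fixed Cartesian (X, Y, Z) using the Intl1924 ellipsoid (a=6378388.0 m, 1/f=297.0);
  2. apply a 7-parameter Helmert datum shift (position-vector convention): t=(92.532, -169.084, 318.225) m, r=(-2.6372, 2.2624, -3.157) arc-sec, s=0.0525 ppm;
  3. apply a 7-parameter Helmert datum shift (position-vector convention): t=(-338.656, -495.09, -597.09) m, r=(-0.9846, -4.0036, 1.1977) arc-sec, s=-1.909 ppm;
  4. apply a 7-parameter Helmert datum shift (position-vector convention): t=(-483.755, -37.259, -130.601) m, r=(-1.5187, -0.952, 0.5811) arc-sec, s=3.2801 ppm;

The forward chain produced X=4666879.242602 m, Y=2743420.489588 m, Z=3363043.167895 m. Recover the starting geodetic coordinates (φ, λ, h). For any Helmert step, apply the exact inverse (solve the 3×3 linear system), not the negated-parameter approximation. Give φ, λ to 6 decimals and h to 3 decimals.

φ=32.021820°, λ=30.450968°, h=1739.281 m

start: X=4666879.2426, Y=2743420.4896, Z=3363043.1679 m
→ Helmert⁻¹: X=4667370.9395, Y=2743410.8381, Z=3363161.3948
→ Helmert⁻¹: X=4667799.7280, Y=2743868.0057, Z=3363687.4021
→ Helmert⁻¹: X=4667628.0596, Y=2744065.3828, Z=3363455.2813
→ geod (Bowring, a=6378388.000): φ=32.02182000°, λ=30.45096800°, h=1739.2810 m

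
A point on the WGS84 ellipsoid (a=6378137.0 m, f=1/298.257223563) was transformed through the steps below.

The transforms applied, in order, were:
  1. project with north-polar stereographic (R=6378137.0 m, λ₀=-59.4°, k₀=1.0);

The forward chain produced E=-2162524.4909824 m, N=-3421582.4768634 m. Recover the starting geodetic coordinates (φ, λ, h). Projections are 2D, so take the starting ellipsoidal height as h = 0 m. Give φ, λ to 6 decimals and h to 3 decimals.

φ=54.790576°, λ=-91.693896°, h=0.000 m

start: E=-2162524.4910, N=-3421582.4769 m
→ stereo⁻¹: φ=54.79057600°, λ=-91.69389600°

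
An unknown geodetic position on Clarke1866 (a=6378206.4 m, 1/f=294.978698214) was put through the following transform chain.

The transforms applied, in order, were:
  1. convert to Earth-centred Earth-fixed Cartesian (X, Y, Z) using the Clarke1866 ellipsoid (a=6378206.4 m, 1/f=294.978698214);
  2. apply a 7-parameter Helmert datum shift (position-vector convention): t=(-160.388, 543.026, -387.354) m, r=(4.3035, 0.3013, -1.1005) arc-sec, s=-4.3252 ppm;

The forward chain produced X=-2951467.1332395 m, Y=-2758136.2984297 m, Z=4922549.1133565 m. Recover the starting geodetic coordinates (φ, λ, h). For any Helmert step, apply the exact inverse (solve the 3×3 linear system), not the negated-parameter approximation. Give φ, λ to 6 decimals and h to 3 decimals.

φ=50.818326°, λ=-136.932979°, h=3114.756 m

start: X=-2951467.1332, Y=-2758136.2984, Z=4922549.1134 m
→ Helmert⁻¹: X=-2951311.9834, Y=-2758604.2892, Z=4923011.0044
→ geod (Bowring, a=6378206.400): φ=50.81832600°, λ=-136.93297900°, h=3114.7560 m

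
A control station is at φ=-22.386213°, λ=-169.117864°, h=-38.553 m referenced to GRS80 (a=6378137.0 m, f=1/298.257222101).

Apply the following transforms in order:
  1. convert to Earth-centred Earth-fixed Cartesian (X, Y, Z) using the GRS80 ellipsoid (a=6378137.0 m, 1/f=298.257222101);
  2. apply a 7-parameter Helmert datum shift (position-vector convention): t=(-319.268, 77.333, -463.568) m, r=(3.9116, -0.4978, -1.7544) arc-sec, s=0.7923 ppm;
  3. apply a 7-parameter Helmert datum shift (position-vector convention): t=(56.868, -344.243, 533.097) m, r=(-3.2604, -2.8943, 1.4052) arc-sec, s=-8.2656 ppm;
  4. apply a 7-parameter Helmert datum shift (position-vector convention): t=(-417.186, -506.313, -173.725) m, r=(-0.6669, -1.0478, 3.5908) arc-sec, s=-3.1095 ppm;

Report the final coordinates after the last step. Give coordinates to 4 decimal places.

start: φ=-22.386213°, λ=-169.117864°, h=-38.553 m
→ ECEF (a=6378137.000, f=1/298.257222101): X=-5794194.2237, Y=-1113912.5119, Z=-2413996.3085
→ Helmert 7p (PV): X=-5794521.7310, Y=-1113740.9995, Z=-2414496.8971
→ Helmert 7p (PV): X=-5794375.5005, Y=-1114153.6775, Z=-2414007.5461
→ Helmert 7p (PV): X=-5794743.0102, Y=-1114765.2032, Z=-2414199.5970

X=-5794743.0102 m, Y=-1114765.2032 m, Z=-2414199.5970 m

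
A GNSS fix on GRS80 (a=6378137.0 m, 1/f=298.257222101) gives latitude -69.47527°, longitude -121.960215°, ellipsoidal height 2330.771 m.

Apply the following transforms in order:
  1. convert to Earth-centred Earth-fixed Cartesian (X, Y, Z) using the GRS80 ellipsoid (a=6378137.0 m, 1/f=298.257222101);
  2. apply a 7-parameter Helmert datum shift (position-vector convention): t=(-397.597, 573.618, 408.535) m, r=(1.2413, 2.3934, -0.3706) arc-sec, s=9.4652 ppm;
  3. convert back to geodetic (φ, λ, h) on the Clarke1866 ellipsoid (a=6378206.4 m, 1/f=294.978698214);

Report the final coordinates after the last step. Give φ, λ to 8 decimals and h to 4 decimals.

φ=-69.47764681°, λ=-121.97866889°, h=2050.7557 m

start: φ=-69.475270°, λ=-121.960215°, h=2330.771 m
→ ECEF (a=6378137.000, f=1/298.257222101): X=-1187637.3119, Y=-1903556.9763, Z=-5952949.9789
→ Helmert 7p (PV): X=-1188118.6462, Y=-1902963.4168, Z=-5952595.4646
→ geod (Bowring, a=6378206.400): φ=-69.47764681°, λ=-121.97866889°, h=2050.7557 m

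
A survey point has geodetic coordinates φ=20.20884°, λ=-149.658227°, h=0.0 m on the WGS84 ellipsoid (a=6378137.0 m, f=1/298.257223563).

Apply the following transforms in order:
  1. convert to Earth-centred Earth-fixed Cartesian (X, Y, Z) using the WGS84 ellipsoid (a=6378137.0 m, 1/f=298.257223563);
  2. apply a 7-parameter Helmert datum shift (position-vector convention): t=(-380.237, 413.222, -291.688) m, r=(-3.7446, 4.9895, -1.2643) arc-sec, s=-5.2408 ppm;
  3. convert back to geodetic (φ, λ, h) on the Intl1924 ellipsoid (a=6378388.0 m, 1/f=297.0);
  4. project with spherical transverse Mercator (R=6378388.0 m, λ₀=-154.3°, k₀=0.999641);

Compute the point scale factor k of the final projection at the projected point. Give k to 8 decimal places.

start: φ=20.208840°, λ=-149.658227°, h=0.000 m
→ ECEF (a=6378137.000, f=1/298.257223563): X=-5167713.0982, Y=-3024824.0642, Z=2189407.7932
→ Helmert 7p (PV): X=-5168031.8318, Y=-3024323.5673, Z=2189284.5495
→ geod (Bowring, a=6378388.000): φ=20.20825950°, λ=-149.66390072°, h=-261.7980 m
→ into tm (λ₀=-154.3°): φ=20.20825950°, λ−λ₀=4.63609928°
scale k = 1.00252916

1.00252916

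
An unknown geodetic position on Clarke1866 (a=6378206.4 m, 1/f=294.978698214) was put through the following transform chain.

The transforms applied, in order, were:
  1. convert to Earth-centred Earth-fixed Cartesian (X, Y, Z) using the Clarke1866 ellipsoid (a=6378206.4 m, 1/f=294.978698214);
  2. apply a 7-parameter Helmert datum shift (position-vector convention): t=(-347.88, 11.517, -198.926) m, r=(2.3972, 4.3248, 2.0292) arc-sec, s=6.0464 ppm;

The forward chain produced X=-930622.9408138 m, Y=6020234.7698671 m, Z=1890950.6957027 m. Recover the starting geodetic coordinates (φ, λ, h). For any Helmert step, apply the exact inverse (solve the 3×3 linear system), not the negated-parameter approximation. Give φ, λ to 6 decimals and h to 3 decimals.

φ=17.356475°, λ=98.783928°, h=2139.710 m

start: X=-930622.9408, Y=6020234.7699, Z=1890950.6957 m
→ Helmert⁻¹: X=-930249.8601, Y=6020217.9817, Z=1891048.7157
→ geod (Bowring, a=6378206.400): φ=17.35647500°, λ=98.78392800°, h=2139.7100 m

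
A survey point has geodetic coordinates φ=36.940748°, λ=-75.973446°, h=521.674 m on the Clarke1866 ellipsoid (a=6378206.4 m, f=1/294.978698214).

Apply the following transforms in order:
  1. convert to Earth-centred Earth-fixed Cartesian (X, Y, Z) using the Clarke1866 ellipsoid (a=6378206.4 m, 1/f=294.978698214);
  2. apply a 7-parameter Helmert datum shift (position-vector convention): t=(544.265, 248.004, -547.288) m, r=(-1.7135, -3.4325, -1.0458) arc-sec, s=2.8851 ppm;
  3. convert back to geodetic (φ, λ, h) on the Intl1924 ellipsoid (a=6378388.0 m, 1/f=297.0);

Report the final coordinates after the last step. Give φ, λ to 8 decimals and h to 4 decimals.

φ=36.93682123°, λ=-75.96773936°, h=-109.8642 m

start: φ=36.940748°, λ=-75.973446°, h=521.674 m
→ ECEF (a=6378206.400, f=1/294.978698214): X=1237182.9081, Y=-4952290.8458, Z=3812260.7845
→ Helmert 7p (PV): X=1237642.1925, Y=-4952031.7328, Z=3811786.2237
→ geod (Bowring, a=6378388.000): φ=36.93682123°, λ=-75.96773936°, h=-109.8642 m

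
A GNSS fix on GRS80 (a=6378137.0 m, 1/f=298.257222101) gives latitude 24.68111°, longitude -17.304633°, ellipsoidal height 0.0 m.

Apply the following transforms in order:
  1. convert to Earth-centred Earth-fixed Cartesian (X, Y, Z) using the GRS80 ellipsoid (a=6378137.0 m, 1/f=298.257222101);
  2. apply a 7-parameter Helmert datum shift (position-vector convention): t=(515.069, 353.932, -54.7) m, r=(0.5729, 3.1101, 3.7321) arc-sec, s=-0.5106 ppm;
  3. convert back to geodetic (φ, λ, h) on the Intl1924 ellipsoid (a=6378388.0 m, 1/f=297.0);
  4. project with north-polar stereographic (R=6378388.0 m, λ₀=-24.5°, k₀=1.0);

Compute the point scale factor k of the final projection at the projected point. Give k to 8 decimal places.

1.41090158

start: φ=24.681110°, λ=-17.304633°, h=0.000 m
→ ECEF (a=6378137.000, f=1/298.257222101): X=5536378.4045, Y=-1724880.9685, Z=2647019.0215
→ Helmert 7p (PV): X=5536961.7683, Y=-1724433.3342, Z=2646874.7006
→ geod (Bowring, a=6378388.000): φ=24.67895299°, λ=-17.29869626°, h=89.7486 m
→ into stereo (λ₀=-24.5°): φ=24.67895299°, λ−λ₀=7.20130374°
scale k = 1.41090158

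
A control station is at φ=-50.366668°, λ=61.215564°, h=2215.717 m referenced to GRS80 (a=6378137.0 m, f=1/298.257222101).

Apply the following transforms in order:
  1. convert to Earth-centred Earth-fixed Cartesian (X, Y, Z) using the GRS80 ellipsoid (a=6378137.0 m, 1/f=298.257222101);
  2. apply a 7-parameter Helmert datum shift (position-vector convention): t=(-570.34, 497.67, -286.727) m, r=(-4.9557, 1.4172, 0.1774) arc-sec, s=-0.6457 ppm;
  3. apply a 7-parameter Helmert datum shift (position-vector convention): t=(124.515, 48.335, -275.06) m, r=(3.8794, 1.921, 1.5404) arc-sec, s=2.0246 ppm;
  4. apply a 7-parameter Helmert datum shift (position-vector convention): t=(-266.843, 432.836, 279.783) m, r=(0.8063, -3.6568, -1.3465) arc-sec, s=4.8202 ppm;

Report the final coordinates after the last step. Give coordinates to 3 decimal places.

start: φ=-50.366668°, λ=61.215564°, h=2215.717 m
→ ECEF (a=6378137.000, f=1/298.257222101): X=1963596.7448, Y=3574068.6241, Z=-4890611.6741
→ Helmert 7p (PV): X=1962988.4607, Y=3574448.1739, Z=-4890994.6049
→ Helmert 7p (PV): X=1963044.7044, Y=3574610.3948, Z=-4891230.6212
→ Helmert 7p (PV): X=1962897.3743, Y=3575066.7664, Z=-4890925.6392

X=1962897.374 m, Y=3575066.766 m, Z=-4890925.639 m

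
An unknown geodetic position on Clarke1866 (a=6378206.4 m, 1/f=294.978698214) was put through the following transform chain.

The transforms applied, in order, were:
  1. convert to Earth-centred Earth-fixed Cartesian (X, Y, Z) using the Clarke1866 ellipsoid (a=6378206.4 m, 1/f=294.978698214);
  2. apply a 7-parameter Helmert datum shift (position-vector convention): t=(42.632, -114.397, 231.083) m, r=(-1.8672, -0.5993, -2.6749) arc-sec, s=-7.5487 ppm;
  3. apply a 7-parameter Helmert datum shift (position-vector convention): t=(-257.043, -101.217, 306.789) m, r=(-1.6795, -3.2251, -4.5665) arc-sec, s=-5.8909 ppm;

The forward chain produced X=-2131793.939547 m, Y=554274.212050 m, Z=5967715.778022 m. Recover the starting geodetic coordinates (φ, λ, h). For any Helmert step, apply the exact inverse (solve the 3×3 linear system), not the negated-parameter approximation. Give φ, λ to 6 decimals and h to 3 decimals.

start: X=-2131793.9395, Y=554274.2120, Z=5967715.7780 m
→ Helmert⁻¹: X=-2131468.4187, Y=554282.9163, Z=5967481.9829
→ Helmert⁻¹: X=-2131516.9915, Y=554319.8375, Z=5967307.1563
→ geod (Bowring, a=6378206.400): φ=69.86793300°, λ=165.42262600°, h=1605.0780 m

φ=69.867933°, λ=165.422626°, h=1605.078 m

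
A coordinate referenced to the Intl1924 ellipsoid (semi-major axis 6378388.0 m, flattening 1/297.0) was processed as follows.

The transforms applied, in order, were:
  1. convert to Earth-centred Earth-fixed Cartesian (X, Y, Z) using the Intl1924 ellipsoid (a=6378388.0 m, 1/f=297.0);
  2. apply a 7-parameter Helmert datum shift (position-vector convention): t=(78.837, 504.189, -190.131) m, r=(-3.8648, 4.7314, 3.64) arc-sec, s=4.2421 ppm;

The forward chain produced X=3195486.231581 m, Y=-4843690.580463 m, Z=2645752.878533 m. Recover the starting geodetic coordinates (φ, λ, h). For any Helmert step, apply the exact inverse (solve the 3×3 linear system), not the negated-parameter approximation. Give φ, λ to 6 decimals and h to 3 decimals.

start: X=3195486.2316, Y=-4843690.5805, Z=2645752.8785 m
→ Helmert⁻¹: X=3195247.6581, Y=-4844280.1839, Z=2645914.3117
→ geod (Bowring, a=6378388.000): φ=24.65645300°, λ=-56.59148200°, h=3216.7850 m

φ=24.656453°, λ=-56.591482°, h=3216.785 m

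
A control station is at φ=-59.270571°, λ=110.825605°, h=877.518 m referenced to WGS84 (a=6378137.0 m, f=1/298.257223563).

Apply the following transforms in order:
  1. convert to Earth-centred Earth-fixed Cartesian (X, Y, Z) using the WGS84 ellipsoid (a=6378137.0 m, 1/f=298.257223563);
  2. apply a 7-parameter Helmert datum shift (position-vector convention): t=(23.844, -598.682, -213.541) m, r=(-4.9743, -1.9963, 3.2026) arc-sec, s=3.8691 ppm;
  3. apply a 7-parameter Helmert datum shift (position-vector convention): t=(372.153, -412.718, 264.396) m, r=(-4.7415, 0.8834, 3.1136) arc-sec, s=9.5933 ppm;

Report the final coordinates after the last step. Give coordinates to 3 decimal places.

X=-1161420.399 m, Y=3052918.122 m, Z=-5460325.942 m

start: φ=-59.270571°, λ=110.825605°, h=877.518 m
→ ECEF (a=6378137.000, f=1/298.257223563): X=-1161736.7014, Y=3054181.1884, Z=-5460153.1722
→ Helmert 7p (PV): X=-1161711.9282, Y=3053444.6073, Z=-5460472.7380
→ Helmert 7p (PV): X=-1161420.3991, Y=3052918.1220, Z=-5460325.9420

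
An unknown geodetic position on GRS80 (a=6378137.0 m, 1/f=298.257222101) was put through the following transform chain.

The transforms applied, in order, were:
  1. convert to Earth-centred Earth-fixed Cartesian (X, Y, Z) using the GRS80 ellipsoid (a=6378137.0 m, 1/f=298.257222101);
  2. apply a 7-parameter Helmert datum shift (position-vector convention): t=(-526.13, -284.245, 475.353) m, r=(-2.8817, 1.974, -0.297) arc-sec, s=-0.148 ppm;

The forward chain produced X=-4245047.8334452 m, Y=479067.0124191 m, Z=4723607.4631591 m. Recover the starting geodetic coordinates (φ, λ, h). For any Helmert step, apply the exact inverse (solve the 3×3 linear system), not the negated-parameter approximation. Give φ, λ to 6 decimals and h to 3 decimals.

start: X=-4245047.8334, Y=479067.0124, Z=4723607.4632 m
→ Helmert⁻¹: X=-4244568.2229, Y=479279.2308, Z=4723098.8837
→ geod (Bowring, a=6378137.000): φ=48.06533900°, λ=173.55768300°, h=1834.0030 m

φ=48.065339°, λ=173.557683°, h=1834.003 m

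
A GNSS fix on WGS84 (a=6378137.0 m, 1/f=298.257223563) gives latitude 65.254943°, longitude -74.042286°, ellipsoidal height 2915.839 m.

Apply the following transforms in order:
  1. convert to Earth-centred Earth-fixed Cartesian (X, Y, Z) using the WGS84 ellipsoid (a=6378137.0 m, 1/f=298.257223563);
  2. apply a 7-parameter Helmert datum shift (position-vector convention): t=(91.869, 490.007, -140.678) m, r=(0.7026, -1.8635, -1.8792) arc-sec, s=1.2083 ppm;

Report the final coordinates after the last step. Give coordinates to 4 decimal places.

X=736381.4376 m, Y=-2574718.4355 m, Z=5772177.5873 m

start: φ=65.254943°, λ=-74.042286°, h=2915.839 m
→ ECEF (a=6378137.000, f=1/298.257223563): X=736364.2904, Y=-2575178.9599, Z=5772313.4098
→ Helmert 7p (PV): X=736381.4376, Y=-2574718.4355, Z=5772177.5873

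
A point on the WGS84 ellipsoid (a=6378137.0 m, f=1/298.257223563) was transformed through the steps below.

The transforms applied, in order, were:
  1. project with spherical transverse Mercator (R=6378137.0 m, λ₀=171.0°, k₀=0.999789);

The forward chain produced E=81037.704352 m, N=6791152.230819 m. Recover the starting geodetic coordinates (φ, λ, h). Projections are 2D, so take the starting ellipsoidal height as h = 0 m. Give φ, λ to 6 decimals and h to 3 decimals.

start: E=81037.7044, N=6791152.2308 m
→ tm⁻¹: φ=61.01048200°, λ=172.50247100°

φ=61.010482°, λ=172.502471°, h=0.000 m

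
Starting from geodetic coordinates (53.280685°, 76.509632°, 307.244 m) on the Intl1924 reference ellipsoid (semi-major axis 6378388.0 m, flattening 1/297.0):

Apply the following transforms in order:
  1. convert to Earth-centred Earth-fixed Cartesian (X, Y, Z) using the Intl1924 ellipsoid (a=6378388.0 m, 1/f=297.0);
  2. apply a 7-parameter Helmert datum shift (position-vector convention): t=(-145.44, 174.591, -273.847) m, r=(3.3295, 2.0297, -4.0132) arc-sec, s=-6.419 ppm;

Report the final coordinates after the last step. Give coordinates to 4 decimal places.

start: φ=53.280685°, λ=76.509632°, h=307.244 m
→ ECEF (a=6378388.000, f=1/297.0): X=891616.3938, Y=3716601.9222, Z=5089629.3552
→ Helmert 7p (PV): X=891587.6252, Y=3716653.1530, Z=5089374.0567

X=891587.6252 m, Y=3716653.1530 m, Z=5089374.0567 m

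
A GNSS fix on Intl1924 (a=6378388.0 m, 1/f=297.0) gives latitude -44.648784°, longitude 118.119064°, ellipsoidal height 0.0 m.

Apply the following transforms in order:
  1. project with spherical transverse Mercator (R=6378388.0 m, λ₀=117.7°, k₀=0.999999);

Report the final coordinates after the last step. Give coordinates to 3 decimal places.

start: φ=-44.648784°, λ=118.119064°, h=0.000 m
→ tm (R=6378388.0, λ₀=117.7°): E=33189.3838, N=-4970555.8230

E=33189.384 m, N=-4970555.823 m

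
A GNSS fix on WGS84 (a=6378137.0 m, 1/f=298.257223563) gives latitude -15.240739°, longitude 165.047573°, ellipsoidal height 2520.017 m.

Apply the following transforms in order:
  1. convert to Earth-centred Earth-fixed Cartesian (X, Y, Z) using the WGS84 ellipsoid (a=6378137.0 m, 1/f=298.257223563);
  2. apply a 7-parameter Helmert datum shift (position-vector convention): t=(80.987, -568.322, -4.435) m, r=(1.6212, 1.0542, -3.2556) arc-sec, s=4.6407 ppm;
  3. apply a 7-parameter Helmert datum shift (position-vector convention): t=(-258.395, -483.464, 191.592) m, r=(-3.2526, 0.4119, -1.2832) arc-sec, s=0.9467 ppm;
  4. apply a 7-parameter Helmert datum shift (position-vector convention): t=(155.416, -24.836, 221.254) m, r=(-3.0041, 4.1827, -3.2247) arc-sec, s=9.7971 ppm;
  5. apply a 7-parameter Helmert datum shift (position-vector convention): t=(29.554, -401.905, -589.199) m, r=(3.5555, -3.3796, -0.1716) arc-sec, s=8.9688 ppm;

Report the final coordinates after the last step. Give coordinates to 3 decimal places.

start: φ=-15.240739°, λ=165.047573°, h=2520.017 m
→ ECEF (a=6378137.000, f=1/298.257223563): X=-5949175.7248, Y=1588783.7245, Z=-1666478.1106
→ Helmert 7p (PV): X=-5949105.7865, Y=1588329.7737, Z=-1666447.3858
→ Helmert 7p (PV): X=-5949363.2602, Y=1587858.5452, Z=-1666270.5379
→ Helmert 7p (PV): X=-5949275.0957, Y=1587918.0093, Z=-1665968.0906
→ Helmert 7p (PV): X=-5949270.2817, Y=1587564.0130, Z=-1666642.3376

X=-5949270.282 m, Y=1587564.013 m, Z=-1666642.338 m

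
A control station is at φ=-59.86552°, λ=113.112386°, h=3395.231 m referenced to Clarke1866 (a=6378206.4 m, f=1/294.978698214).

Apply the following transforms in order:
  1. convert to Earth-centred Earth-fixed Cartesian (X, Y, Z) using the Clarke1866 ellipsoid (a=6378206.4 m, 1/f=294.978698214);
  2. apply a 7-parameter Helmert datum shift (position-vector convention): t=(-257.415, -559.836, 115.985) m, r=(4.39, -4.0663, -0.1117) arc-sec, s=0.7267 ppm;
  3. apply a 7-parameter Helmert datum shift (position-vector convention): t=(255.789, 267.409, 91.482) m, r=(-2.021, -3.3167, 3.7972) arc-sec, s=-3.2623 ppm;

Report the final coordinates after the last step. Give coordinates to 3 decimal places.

start: φ=-59.865520°, λ=113.112386°, h=3395.231 m
→ ECEF (a=6378206.400, f=1/294.978698214): X=-1260786.2751, Y=2954102.3090, Z=-5495709.3513
→ Helmert 7p (PV): X=-1260934.6641, Y=2953662.2696, Z=-5495559.3420
→ Helmert 7p (PV): X=-1260640.7691, Y=2953842.9841, Z=-5495499.1475

X=-1260640.769 m, Y=2953842.984 m, Z=-5495499.148 m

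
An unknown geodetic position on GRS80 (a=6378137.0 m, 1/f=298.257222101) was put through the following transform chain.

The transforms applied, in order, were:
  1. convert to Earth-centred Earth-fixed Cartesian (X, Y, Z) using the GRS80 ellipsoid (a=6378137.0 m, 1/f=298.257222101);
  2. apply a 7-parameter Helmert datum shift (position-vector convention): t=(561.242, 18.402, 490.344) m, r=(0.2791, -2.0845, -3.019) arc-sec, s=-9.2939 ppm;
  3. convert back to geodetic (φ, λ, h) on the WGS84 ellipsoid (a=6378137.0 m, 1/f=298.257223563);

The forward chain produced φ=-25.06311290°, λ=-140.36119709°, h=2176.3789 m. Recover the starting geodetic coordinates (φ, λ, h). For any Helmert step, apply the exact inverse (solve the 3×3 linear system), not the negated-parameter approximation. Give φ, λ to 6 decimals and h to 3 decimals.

start: φ=-25.063113°, λ=-140.361197°, h=2176.379 m
→ ECEF (a=6378137.000, f=1/298.257223563): X=-4453401.7555, Y=-3689257.2971, Z=-2686330.9883
→ Helmert⁻¹: X=-4453977.5455, Y=-3689378.8135, Z=-2686796.2998
→ geod (Bowring, a=6378137.000): φ=-25.06492500°, λ=-140.36390900°, h=2845.3780 m

φ=-25.064925°, λ=-140.363909°, h=2845.378 m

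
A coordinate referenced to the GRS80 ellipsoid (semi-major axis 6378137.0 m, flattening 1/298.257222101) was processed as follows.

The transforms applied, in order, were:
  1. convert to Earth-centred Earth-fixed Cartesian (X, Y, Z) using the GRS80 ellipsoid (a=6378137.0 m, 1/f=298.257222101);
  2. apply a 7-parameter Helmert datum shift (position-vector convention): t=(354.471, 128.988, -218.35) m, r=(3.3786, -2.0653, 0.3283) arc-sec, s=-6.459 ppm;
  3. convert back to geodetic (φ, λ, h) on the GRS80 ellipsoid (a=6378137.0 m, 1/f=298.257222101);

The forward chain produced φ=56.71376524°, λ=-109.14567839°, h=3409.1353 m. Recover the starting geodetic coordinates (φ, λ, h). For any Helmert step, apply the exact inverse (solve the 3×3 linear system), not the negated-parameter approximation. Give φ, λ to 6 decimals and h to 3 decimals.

start: φ=56.713765°, λ=-109.145678°, h=3409.135 m
→ ECEF (a=6378137.000, f=1/298.257222101): X=-1151358.8805, Y=-3316372.9144, Z=5311323.2235
→ Helmert⁻¹: X=-1151672.8843, Y=-3316434.4865, Z=5311641.7354
→ geod (Bowring, a=6378137.000): φ=56.71412500°, λ=-109.15019000°, h=3763.8410 m

φ=56.714125°, λ=-109.150190°, h=3763.841 m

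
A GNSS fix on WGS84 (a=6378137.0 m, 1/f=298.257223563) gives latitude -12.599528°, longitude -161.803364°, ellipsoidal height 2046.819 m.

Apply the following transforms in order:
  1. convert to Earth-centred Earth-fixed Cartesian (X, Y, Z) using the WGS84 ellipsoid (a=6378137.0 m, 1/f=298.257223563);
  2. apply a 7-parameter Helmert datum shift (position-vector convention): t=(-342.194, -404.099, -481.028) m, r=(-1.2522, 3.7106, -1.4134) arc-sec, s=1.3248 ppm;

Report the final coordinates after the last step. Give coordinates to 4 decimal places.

X=-5916483.2144 m, Y=-1945102.6989 m, Z=-1383013.6054 m

start: φ=-12.599528°, λ=-161.803364°, h=2046.819 m
→ ECEF (a=6378137.000, f=1/298.257223563): X=-5916094.9836, Y=-1944728.1690, Z=-1382648.9795
→ Helmert 7p (PV): X=-5916483.2144, Y=-1945102.6989, Z=-1383013.6054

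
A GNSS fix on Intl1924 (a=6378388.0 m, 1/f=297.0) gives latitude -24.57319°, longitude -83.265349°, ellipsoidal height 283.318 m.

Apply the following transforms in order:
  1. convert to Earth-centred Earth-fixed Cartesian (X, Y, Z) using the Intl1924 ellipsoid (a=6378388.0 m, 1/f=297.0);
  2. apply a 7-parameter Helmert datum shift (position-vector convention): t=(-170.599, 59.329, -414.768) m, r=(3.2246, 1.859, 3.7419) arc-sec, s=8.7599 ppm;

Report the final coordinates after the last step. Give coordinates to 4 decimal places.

X=680598.4321 m, Y=-5764222.1587 m, Z=-2636839.4073 m

start: φ=-24.573190°, λ=-83.265349°, h=283.318 m
→ ECEF (a=6378388.000, f=1/297.0): X=680682.2566, Y=-5764284.5562, Z=-2636305.2952
→ Helmert 7p (PV): X=680598.4321, Y=-5764222.1587, Z=-2636839.4073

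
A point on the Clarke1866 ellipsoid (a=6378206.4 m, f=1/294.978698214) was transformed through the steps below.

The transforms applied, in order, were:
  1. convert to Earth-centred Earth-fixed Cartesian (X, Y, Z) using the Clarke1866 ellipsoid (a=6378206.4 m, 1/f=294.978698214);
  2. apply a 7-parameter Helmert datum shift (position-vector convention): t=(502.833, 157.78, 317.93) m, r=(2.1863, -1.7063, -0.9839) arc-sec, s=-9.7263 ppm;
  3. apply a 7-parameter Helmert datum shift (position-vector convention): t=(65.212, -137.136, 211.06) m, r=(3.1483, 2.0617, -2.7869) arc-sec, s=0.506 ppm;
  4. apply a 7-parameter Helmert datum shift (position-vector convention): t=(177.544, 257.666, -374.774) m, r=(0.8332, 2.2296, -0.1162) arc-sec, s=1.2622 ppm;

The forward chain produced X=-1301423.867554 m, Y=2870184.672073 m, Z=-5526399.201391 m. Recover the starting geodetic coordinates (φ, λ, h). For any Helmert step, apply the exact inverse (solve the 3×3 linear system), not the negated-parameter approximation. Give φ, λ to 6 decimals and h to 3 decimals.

start: X=-1301423.8676, Y=2870184.6721, Z=-5526399.2014 m
→ Helmert⁻¹: X=-1301541.6522, Y=2869900.3282, Z=-5526043.1142
→ Helmert⁻¹: X=-1301589.7444, Y=2869934.0756, Z=-5526308.1928
→ Helmert⁻¹: X=-1302164.6499, Y=2869739.4166, Z=-5526699.5227
→ geod (Bowring, a=6378206.400): φ=-60.47512100°, λ=114.40650900°, h=162.7440 m

φ=-60.475121°, λ=114.406509°, h=162.744 m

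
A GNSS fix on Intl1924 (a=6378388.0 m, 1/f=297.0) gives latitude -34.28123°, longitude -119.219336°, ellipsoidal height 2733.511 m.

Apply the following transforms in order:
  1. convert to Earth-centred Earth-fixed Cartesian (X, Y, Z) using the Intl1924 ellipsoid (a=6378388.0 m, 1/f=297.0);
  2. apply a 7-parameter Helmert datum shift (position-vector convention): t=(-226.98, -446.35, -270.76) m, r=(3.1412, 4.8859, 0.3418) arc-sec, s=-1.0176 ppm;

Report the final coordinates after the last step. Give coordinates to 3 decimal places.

X=-2576896.853 m, Y=-4607015.042 m, Z=-3574136.631 m

start: φ=-34.281230°, λ=-119.219336°, h=2733.511 m
→ ECEF (a=6378388.000, f=1/297.0): X=-2576595.4724, Y=-4606623.5357, Z=-3573860.3871
→ Helmert 7p (PV): X=-2576896.8526, Y=-4607015.0416, Z=-3574136.6313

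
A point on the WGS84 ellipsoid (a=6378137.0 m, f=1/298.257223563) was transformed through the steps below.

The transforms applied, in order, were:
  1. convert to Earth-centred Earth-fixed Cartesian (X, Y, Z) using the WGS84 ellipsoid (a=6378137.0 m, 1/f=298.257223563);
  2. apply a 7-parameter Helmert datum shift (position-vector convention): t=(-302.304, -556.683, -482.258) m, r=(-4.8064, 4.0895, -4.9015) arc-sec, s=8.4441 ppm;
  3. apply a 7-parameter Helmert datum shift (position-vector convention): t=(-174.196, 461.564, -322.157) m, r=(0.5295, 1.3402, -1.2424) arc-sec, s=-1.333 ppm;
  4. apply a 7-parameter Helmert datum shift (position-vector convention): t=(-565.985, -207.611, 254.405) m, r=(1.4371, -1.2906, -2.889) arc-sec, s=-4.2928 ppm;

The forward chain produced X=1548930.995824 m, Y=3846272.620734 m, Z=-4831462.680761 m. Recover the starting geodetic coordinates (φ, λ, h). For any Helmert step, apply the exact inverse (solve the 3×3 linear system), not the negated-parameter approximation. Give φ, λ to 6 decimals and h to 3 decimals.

φ=-49.544356°, λ=68.054692°, h=993.175 m

start: X=1548930.9958, Y=3846272.6207, Z=-4831462.6808 m
→ Helmert⁻¹: X=1549419.5252, Y=3846484.7813, Z=-4831774.3216
→ Helmert⁻¹: X=1549604.0132, Y=3846025.2751, Z=-4831458.4095
→ Helmert⁻¹: X=1549897.5981, Y=3846698.8759, Z=-4830814.9936
→ geod (Bowring, a=6378137.000): φ=-49.54435600°, λ=68.05469200°, h=993.1750 m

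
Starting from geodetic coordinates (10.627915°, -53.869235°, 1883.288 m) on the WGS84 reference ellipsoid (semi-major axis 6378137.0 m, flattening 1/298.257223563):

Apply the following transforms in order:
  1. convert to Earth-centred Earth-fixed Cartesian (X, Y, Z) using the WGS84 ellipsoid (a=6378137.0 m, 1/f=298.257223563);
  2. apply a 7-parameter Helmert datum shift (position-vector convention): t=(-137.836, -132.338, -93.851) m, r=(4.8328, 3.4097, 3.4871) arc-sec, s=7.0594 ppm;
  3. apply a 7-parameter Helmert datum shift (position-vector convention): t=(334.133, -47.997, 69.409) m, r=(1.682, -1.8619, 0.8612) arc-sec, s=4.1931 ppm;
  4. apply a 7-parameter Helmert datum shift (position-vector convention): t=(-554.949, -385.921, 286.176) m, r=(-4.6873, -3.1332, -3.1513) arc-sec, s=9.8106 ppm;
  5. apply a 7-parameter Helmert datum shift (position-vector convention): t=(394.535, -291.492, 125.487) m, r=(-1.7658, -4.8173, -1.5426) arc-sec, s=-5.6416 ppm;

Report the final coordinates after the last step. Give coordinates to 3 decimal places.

start: φ=10.627915°, λ=-53.869235°, h=1883.288 m
→ ECEF (a=6378137.000, f=1/298.257223563): X=3697740.7662, Y=-5065153.1079, Z=1168926.8794
→ Helmert 7p (PV): X=3697733.9891, Y=-5065286.0769, Z=1168661.4759
→ Helmert 7p (PV): X=3698094.2266, Y=-5065349.4042, Z=1168727.8585
→ Helmert 7p (PV): X=3697480.4159, Y=-5065814.9599, Z=1169196.7853
→ Helmert 7p (PV): X=3697788.8992, Y=-5066095.5157, Z=1169445.3974

X=3697788.899 m, Y=-5066095.516 m, Z=1169445.397 m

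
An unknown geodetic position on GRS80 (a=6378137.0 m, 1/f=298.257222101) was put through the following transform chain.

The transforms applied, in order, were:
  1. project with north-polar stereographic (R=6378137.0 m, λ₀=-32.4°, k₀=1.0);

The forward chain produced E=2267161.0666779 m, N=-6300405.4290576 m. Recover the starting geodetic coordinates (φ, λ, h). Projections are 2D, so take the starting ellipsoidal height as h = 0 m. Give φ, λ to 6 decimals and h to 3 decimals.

φ=34.609083°, λ=-12.609053°, h=0.000 m

start: E=2267161.0667, N=-6300405.4291 m
→ stereo⁻¹: φ=34.60908300°, λ=-12.60905300°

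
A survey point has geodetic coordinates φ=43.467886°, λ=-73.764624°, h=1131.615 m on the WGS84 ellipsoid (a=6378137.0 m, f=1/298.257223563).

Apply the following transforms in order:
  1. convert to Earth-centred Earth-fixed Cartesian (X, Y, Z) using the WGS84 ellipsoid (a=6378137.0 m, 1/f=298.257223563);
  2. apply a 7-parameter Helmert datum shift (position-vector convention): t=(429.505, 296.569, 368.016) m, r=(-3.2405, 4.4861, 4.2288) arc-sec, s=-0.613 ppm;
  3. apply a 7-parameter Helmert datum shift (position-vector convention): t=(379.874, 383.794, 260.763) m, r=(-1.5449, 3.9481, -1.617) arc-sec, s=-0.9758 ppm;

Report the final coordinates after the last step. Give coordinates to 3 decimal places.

start: φ=43.467886°, λ=-73.764624°, h=1131.615 m
→ ECEF (a=6378137.000, f=1/298.257223563): X=1296478.0639, Y=-4452244.3737, Z=4366151.4803
→ Helmert 7p (PV): X=1297093.0135, Y=-4451849.9015, Z=4366558.5690
→ Helmert 7p (PV): X=1297520.3018, Y=-4451439.2269, Z=4366823.5873

X=1297520.302 m, Y=-4451439.227 m, Z=4366823.587 m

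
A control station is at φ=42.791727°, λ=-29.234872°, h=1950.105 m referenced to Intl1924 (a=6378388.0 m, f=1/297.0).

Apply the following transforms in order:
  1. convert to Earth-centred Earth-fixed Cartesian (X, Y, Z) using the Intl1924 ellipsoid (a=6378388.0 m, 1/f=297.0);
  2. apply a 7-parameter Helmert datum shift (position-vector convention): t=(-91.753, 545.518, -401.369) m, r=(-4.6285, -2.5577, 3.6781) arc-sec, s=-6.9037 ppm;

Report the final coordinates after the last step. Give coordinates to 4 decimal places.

X=4091909.8447 m, Y=-2289503.7590 m, Z=4311622.5027 m

start: φ=42.791727°, λ=-29.234872°, h=1950.105 m
→ ECEF (a=6378388.000, f=1/297.0): X=4092042.4771, Y=-2290234.8144, Z=4311951.5072
→ Helmert 7p (PV): X=4091909.8447, Y=-2289503.7590, Z=4311622.5027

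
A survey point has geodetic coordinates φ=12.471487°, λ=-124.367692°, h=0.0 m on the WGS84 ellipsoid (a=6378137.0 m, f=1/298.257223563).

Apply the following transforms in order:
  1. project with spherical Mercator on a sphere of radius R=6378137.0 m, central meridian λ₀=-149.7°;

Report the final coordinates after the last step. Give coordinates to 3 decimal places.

E=2819979.627 m, N=1399414.252 m

start: φ=12.471487°, λ=-124.367692°, h=0.000 m
→ merc (R=6378137.0, λ₀=-149.7°): E=2819979.6272, N=1399414.2521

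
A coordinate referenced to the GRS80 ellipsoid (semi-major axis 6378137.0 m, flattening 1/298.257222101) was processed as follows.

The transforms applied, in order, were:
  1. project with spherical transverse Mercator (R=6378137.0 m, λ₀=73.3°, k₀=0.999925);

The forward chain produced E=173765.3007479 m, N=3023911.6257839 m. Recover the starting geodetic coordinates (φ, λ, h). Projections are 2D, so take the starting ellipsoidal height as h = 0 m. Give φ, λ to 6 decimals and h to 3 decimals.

φ=27.155388°, λ=75.054309°, h=0.000 m

start: E=173765.3007, N=3023911.6258 m
→ tm⁻¹: φ=27.15538800°, λ=75.05430900°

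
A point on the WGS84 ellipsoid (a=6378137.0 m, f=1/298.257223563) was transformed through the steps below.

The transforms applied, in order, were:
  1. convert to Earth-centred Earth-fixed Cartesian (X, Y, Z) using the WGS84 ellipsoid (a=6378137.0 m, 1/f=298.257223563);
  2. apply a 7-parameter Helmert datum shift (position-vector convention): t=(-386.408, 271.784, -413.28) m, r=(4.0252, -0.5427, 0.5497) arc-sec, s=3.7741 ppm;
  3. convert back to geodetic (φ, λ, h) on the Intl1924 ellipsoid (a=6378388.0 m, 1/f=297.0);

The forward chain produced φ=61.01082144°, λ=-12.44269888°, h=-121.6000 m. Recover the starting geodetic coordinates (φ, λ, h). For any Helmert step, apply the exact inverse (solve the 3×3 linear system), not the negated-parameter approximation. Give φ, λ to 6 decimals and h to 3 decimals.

φ=61.008595°, λ=-12.444203°, h=608.325 m

start: φ=61.010821°, λ=-12.442699°, h=-121.600 m
→ ECEF (a=6378388.000, f=1/297.0): X=3026378.7651, Y=-667757.3054, Z=5555941.5802
→ Helmert⁻¹: X=3026766.5890, Y=-667926.2042, Z=5556338.9608
→ geod (Bowring, a=6378137.000): φ=61.00859500°, λ=-12.44420300°, h=608.3250 m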